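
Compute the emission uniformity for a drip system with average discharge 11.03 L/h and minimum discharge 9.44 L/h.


EU = (q_min/q_avg)*100 = (9.44/11.03)*100 = 85.5848%

85.5848 %


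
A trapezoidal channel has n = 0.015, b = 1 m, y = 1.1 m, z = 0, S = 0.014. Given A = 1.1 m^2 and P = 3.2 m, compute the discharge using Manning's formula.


R = A/P = 1.1/3.2 = 0.343750
Q = (1/0.015) * 1.1 * 0.343750^(2/3) * 0.014^0.5

4.2579 m^3/s


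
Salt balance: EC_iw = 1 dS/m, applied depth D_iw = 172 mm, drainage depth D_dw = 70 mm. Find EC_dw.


EC_dw = EC_iw * D_iw / D_dw
EC_dw = 1 * 172 / 70
EC_dw = 172 / 70

2.4571 dS/m


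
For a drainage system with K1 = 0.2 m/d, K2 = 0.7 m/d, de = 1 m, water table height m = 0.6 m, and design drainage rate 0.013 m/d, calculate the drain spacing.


S^2 = 8*K2*de*m/q + 4*K1*m^2/q
S^2 = 8*0.7*1*0.6/0.013 + 4*0.2*0.6^2/0.013
S = sqrt(280.6154)

16.7516 m


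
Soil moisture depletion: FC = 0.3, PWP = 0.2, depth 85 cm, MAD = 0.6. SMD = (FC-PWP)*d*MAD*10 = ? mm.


SMD = (FC - PWP) * d * MAD * 10
SMD = (0.3 - 0.2) * 85 * 0.6 * 10
SMD = 0.1000 * 85 * 0.6 * 10

51.0000 mm


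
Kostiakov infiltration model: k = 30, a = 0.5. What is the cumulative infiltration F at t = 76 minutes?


F = k * t^a = 30 * 76^0.5
F = 30 * 8.717798

261.5339 mm


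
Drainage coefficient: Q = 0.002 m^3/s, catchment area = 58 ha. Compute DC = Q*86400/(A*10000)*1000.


DC = Q * 86400 / (A * 10000) * 1000
DC = 0.002 * 86400 / (58 * 10000) * 1000
DC = 172800.0000 / 580000

0.2979 mm/day


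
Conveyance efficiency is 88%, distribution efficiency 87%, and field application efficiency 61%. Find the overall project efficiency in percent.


Ec = 0.88, Eb = 0.87, Ea = 0.61
E = 0.88 * 0.87 * 0.61 * 100 = 46.7016%

46.7016 %


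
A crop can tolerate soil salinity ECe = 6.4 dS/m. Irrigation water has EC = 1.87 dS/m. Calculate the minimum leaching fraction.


LR = ECiw / (5*ECe - ECiw)
LR = 1.87 / (5*6.4 - 1.87)
LR = 1.87 / 30.1300

0.0621


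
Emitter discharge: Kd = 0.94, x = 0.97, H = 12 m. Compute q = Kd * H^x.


q = Kd * H^x = 0.94 * 12^0.97 = 0.94 * 11.137964

10.4697 L/h


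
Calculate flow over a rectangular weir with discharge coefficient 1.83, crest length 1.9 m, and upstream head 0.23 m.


Q = C * L * H^(3/2) = 1.83 * 1.9 * 0.23^1.5 = 1.83 * 1.9 * 0.110304

0.3835 m^3/s


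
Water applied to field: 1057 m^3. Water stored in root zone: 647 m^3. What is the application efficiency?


Ea = V_root / V_field * 100 = 647 / 1057 * 100 = 61.2110%

61.2110 %


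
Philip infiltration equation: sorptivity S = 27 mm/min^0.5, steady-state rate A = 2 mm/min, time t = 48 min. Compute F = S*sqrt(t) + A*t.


F = S*sqrt(t) + A*t
F = 27*sqrt(48) + 2*48
F = 27*6.928203 + 96

283.0615 mm


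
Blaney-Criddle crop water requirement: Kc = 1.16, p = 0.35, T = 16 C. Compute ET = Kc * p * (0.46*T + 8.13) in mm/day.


ET = Kc * p * (0.46*T + 8.13)
ET = 1.16 * 0.35 * (0.46*16 + 8.13)
ET = 1.16 * 0.35 * 15.4900

6.2889 mm/day


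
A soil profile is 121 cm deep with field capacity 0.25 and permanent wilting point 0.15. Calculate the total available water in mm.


AWC = (FC - PWP) * d * 10
AWC = (0.25 - 0.15) * 121 * 10
AWC = 0.1000 * 121 * 10

121.0000 mm


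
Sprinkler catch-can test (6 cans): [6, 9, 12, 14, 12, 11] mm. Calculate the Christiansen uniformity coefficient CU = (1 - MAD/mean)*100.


mean = 10.666667 mm
MAD = 2.111111 mm
CU = (1 - 2.111111/10.666667)*100

80.2083 %


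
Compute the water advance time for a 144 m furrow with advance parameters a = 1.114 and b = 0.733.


t = (L/a)^(1/b)
t = (144/1.114)^(1/0.733)
t = 129.263914^(1/0.733)

759.6204 min


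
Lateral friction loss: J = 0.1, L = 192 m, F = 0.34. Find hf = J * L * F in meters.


hf = J * L * F = 0.1 * 192 * 0.34 = 6.5280 m

6.5280 m


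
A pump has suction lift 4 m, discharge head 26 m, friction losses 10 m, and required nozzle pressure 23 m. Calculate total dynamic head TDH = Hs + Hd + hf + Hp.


TDH = Hs + Hd + hf + Hp = 4 + 26 + 10 + 23 = 63

63 m


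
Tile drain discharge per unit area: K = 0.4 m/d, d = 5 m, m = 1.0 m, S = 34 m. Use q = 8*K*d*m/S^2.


q = 8*K*d*m/S^2
q = 8*0.4*5*1.0/34^2
q = 16.0000 / 1156

0.0138 m/d


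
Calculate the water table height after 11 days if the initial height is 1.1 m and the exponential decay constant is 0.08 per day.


m = m0 * exp(-k*t)
m = 1.1 * exp(-0.08 * 11)
m = 1.1 * exp(-0.8800)

0.4563 m


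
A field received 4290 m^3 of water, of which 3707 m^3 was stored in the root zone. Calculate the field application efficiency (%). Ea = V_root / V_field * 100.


Ea = V_root / V_field * 100 = 3707 / 4290 * 100 = 86.4103%

86.4103 %


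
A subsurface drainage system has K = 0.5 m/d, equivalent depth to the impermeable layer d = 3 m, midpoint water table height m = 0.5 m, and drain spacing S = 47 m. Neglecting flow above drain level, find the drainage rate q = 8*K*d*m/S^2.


q = 8*K*d*m/S^2
q = 8*0.5*3*0.5/47^2
q = 6.0000 / 2209

0.0027 m/d


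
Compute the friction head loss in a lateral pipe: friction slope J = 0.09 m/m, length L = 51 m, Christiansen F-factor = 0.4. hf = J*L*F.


hf = J * L * F = 0.09 * 51 * 0.4 = 1.8360 m

1.8360 m


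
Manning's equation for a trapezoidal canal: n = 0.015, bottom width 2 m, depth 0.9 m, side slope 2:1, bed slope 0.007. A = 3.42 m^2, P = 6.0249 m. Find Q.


R = A/P = 3.42/6.0249 = 0.567644
Q = (1/0.015) * 3.42 * 0.567644^(2/3) * 0.007^0.5

13.0778 m^3/s


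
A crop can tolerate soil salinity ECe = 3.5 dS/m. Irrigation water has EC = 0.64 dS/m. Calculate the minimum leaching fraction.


LR = ECiw / (5*ECe - ECiw)
LR = 0.64 / (5*3.5 - 0.64)
LR = 0.64 / 16.8600

0.0380


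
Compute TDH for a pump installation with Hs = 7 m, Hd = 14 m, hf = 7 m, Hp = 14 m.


TDH = Hs + Hd + hf + Hp = 7 + 14 + 7 + 14 = 42

42 m


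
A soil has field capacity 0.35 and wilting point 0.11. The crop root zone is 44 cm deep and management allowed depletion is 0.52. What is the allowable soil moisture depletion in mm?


SMD = (FC - PWP) * d * MAD * 10
SMD = (0.35 - 0.11) * 44 * 0.52 * 10
SMD = 0.2400 * 44 * 0.52 * 10

54.9120 mm


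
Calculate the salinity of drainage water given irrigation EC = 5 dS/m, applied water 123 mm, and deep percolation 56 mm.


EC_dw = EC_iw * D_iw / D_dw
EC_dw = 5 * 123 / 56
EC_dw = 615 / 56

10.9821 dS/m


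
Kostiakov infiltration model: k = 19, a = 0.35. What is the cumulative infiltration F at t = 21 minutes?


F = k * t^a = 19 * 21^0.35
F = 19 * 2.902530

55.1481 mm


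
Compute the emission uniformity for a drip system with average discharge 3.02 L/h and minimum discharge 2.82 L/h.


EU = (q_min/q_avg)*100 = (2.82/3.02)*100 = 93.3775%

93.3775 %


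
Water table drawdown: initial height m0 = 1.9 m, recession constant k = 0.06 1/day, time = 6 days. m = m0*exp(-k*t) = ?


m = m0 * exp(-k*t)
m = 1.9 * exp(-0.06 * 6)
m = 1.9 * exp(-0.3600)

1.3256 m


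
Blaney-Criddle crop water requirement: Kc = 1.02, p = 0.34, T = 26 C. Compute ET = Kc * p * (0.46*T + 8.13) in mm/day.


ET = Kc * p * (0.46*T + 8.13)
ET = 1.02 * 0.34 * (0.46*26 + 8.13)
ET = 1.02 * 0.34 * 20.0900

6.9672 mm/day


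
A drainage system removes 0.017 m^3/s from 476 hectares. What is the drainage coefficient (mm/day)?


DC = Q * 86400 / (A * 10000) * 1000
DC = 0.017 * 86400 / (476 * 10000) * 1000
DC = 1468800.0000 / 4760000

0.3086 mm/day


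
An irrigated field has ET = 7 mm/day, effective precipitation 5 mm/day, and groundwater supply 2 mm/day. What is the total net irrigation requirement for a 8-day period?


Daily deficit = ET - Pe - GW = 7 - 5 - 2 = 0 mm/day
NIR = 0 * 8 = 0 mm

0 mm


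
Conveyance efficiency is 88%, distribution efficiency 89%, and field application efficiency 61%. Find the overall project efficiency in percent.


Ec = 0.88, Eb = 0.89, Ea = 0.61
E = 0.88 * 0.89 * 0.61 * 100 = 47.7752%

47.7752 %


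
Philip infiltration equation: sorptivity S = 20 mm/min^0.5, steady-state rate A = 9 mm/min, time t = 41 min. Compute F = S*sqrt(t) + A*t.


F = S*sqrt(t) + A*t
F = 20*sqrt(41) + 9*41
F = 20*6.403124 + 369

497.0625 mm


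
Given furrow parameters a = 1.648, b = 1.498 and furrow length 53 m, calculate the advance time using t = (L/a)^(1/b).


t = (L/a)^(1/b)
t = (53/1.648)^(1/1.498)
t = 32.160194^(1/1.498)

10.1443 min


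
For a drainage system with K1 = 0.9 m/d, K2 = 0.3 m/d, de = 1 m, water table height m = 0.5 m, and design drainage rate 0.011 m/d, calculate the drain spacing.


S^2 = 8*K2*de*m/q + 4*K1*m^2/q
S^2 = 8*0.3*1*0.5/0.011 + 4*0.9*0.5^2/0.011
S = sqrt(190.9091)

13.8170 m


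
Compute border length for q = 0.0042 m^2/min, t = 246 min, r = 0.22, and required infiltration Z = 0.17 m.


L = q*t/((1+r)*Z)
L = 0.0042*246/((1+0.22)*0.17)
L = 1.0332/0.2074

4.9817 m


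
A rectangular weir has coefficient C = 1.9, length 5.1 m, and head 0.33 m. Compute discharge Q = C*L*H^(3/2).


Q = C * L * H^(3/2) = 1.9 * 5.1 * 0.33^1.5 = 1.9 * 5.1 * 0.189571

1.8369 m^3/s


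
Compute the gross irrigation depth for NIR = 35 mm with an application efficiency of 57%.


Ea = 57% = 0.57
GID = NIR / Ea = 35 / 0.57 = 61.4035 mm

61.4035 mm


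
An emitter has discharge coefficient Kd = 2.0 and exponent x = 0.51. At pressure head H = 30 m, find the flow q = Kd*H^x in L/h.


q = Kd * H^x = 2.0 * 30^0.51 = 2.0 * 5.666721

11.3334 L/h


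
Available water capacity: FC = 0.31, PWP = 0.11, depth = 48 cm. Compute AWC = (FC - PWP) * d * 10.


AWC = (FC - PWP) * d * 10
AWC = (0.31 - 0.11) * 48 * 10
AWC = 0.2000 * 48 * 10

96.0000 mm


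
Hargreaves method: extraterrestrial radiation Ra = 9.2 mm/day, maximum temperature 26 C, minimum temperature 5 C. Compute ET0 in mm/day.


Tmean = (Tmax + Tmin)/2 = (26 + 5)/2 = 15.5
ET0 = 0.0023 * 9.2 * (15.5 + 17.8) * sqrt(26 - 5)
ET0 = 0.0023 * 9.2 * 33.3 * 4.582576

3.2290 mm/day


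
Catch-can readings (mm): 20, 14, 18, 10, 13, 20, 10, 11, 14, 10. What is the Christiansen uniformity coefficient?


mean = 14.000000 mm
MAD = 3.200000 mm
CU = (1 - 3.200000/14.000000)*100

77.1429 %


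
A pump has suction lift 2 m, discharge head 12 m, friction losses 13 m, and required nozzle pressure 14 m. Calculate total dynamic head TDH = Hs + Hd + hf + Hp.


TDH = Hs + Hd + hf + Hp = 2 + 12 + 13 + 14 = 41

41 m


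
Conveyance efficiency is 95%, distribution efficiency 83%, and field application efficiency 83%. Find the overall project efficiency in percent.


Ec = 0.95, Eb = 0.83, Ea = 0.83
E = 0.95 * 0.83 * 0.83 * 100 = 65.4455%

65.4455 %


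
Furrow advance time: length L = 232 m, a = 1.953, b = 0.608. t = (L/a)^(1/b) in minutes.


t = (L/a)^(1/b)
t = (232/1.953)^(1/0.608)
t = 118.791603^(1/0.608)

2585.0953 min


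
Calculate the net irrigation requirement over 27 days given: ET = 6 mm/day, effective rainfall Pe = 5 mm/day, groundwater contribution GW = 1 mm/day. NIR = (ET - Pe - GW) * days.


Daily deficit = ET - Pe - GW = 6 - 5 - 1 = 0 mm/day
NIR = 0 * 27 = 0 mm

0 mm


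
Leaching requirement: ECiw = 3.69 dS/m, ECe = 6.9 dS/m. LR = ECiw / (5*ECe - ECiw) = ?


LR = ECiw / (5*ECe - ECiw)
LR = 3.69 / (5*6.9 - 3.69)
LR = 3.69 / 30.8100

0.1198


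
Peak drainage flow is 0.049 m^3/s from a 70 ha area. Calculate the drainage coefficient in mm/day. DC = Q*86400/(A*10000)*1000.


DC = Q * 86400 / (A * 10000) * 1000
DC = 0.049 * 86400 / (70 * 10000) * 1000
DC = 4233600.0000 / 700000

6.0480 mm/day


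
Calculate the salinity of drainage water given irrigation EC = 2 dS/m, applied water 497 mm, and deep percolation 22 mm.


EC_dw = EC_iw * D_iw / D_dw
EC_dw = 2 * 497 / 22
EC_dw = 994 / 22

45.1818 dS/m


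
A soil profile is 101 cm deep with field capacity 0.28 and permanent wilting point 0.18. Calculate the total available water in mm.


AWC = (FC - PWP) * d * 10
AWC = (0.28 - 0.18) * 101 * 10
AWC = 0.1000 * 101 * 10

101.0000 mm


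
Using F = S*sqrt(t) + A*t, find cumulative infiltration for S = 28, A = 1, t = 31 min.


F = S*sqrt(t) + A*t
F = 28*sqrt(31) + 1*31
F = 28*5.567764 + 31

186.8974 mm


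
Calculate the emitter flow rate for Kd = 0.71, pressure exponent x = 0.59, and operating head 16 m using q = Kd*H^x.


q = Kd * H^x = 0.71 * 16^0.59 = 0.71 * 5.133704

3.6449 L/h


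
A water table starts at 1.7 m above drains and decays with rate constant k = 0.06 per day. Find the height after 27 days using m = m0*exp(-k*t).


m = m0 * exp(-k*t)
m = 1.7 * exp(-0.06 * 27)
m = 1.7 * exp(-1.6200)

0.3364 m


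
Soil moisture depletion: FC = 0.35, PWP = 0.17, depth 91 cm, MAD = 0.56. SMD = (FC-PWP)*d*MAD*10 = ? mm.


SMD = (FC - PWP) * d * MAD * 10
SMD = (0.35 - 0.17) * 91 * 0.56 * 10
SMD = 0.1800 * 91 * 0.56 * 10

91.7280 mm


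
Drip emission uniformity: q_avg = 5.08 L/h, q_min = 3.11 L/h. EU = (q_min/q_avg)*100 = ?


EU = (q_min/q_avg)*100 = (3.11/5.08)*100 = 61.2205%

61.2205 %


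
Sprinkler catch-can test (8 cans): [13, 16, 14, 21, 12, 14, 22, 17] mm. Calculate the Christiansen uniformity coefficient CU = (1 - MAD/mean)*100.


mean = 16.125000 mm
MAD = 2.906250 mm
CU = (1 - 2.906250/16.125000)*100

81.9767 %


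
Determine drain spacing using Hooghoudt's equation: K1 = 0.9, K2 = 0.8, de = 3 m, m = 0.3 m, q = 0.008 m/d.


S^2 = 8*K2*de*m/q + 4*K1*m^2/q
S^2 = 8*0.8*3*0.3/0.008 + 4*0.9*0.3^2/0.008
S = sqrt(760.5000)

27.5772 m


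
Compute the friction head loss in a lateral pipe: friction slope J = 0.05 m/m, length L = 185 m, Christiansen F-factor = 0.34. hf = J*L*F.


hf = J * L * F = 0.05 * 185 * 0.34 = 3.1450 m

3.1450 m


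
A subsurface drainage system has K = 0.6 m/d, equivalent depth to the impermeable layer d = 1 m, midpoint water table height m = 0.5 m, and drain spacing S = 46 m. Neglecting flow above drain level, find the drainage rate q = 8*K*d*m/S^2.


q = 8*K*d*m/S^2
q = 8*0.6*1*0.5/46^2
q = 2.4000 / 2116

0.0011 m/d


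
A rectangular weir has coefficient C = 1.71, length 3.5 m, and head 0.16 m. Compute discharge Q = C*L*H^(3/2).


Q = C * L * H^(3/2) = 1.71 * 3.5 * 0.16^1.5 = 1.71 * 3.5 * 0.064000

0.3830 m^3/s


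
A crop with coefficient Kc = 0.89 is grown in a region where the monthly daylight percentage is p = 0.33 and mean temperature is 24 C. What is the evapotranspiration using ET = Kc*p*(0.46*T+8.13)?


ET = Kc * p * (0.46*T + 8.13)
ET = 0.89 * 0.33 * (0.46*24 + 8.13)
ET = 0.89 * 0.33 * 19.1700

5.6302 mm/day


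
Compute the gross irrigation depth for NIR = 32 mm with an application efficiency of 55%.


Ea = 55% = 0.55
GID = NIR / Ea = 32 / 0.55 = 58.1818 mm

58.1818 mm


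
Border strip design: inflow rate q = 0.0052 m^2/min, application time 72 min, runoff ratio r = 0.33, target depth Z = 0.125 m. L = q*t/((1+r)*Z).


L = q*t/((1+r)*Z)
L = 0.0052*72/((1+0.33)*0.125)
L = 0.3744/0.16625

2.2520 m


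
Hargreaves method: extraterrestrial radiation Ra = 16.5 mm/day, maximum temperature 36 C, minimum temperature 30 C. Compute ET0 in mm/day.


Tmean = (Tmax + Tmin)/2 = (36 + 30)/2 = 33.0
ET0 = 0.0023 * 16.5 * (33.0 + 17.8) * sqrt(36 - 30)
ET0 = 0.0023 * 16.5 * 50.8 * 2.449490

4.7223 mm/day


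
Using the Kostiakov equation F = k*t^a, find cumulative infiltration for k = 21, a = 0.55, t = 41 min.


F = k * t^a = 21 * 41^0.55
F = 21 * 7.709587

161.9013 mm


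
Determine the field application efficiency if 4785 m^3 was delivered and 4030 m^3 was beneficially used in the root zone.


Ea = V_root / V_field * 100 = 4030 / 4785 * 100 = 84.2215%

84.2215 %


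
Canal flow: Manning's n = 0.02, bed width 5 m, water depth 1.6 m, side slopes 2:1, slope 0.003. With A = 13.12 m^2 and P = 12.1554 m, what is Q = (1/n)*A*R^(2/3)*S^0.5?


R = A/P = 13.12/12.1554 = 1.079356
Q = (1/0.02) * 13.12 * 1.079356^(2/3) * 0.003^0.5

37.8072 m^3/s


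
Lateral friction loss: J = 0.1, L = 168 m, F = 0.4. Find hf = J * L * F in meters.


hf = J * L * F = 0.1 * 168 * 0.4 = 6.7200 m

6.7200 m


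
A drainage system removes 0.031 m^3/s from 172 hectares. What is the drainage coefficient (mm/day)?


DC = Q * 86400 / (A * 10000) * 1000
DC = 0.031 * 86400 / (172 * 10000) * 1000
DC = 2678400.0000 / 1720000

1.5572 mm/day


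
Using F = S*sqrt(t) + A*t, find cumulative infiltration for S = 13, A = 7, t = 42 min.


F = S*sqrt(t) + A*t
F = 13*sqrt(42) + 7*42
F = 13*6.480741 + 294

378.2496 mm


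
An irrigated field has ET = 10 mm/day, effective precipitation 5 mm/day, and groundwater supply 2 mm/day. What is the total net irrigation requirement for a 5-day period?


Daily deficit = ET - Pe - GW = 10 - 5 - 2 = 3 mm/day
NIR = 3 * 5 = 15 mm

15.0000 mm


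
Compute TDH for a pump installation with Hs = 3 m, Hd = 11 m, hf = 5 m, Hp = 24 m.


TDH = Hs + Hd + hf + Hp = 3 + 11 + 5 + 24 = 43

43 m


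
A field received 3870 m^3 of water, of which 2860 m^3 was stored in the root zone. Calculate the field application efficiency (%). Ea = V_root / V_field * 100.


Ea = V_root / V_field * 100 = 2860 / 3870 * 100 = 73.9018%

73.9018 %


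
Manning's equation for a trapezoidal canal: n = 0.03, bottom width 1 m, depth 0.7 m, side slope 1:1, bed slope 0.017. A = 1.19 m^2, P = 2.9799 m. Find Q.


R = A/P = 1.19/2.9799 = 0.399342
Q = (1/0.03) * 1.19 * 0.399342^(2/3) * 0.017^0.5

2.8047 m^3/s


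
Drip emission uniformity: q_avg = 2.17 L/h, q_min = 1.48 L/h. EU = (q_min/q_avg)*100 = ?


EU = (q_min/q_avg)*100 = (1.48/2.17)*100 = 68.2028%

68.2028 %


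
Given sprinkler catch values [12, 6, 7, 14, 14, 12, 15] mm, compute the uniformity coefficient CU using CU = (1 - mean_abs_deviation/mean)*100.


mean = 11.428571 mm
MAD = 2.816327 mm
CU = (1 - 2.816327/11.428571)*100

75.3571 %


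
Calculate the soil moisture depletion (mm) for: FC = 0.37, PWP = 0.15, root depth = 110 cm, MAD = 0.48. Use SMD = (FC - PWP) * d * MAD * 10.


SMD = (FC - PWP) * d * MAD * 10
SMD = (0.37 - 0.15) * 110 * 0.48 * 10
SMD = 0.2200 * 110 * 0.48 * 10

116.1600 mm


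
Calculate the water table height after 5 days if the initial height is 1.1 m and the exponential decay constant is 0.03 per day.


m = m0 * exp(-k*t)
m = 1.1 * exp(-0.03 * 5)
m = 1.1 * exp(-0.1500)

0.9468 m


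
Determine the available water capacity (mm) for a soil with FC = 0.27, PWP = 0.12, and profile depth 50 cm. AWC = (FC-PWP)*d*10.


AWC = (FC - PWP) * d * 10
AWC = (0.27 - 0.12) * 50 * 10
AWC = 0.1500 * 50 * 10

75.0000 mm


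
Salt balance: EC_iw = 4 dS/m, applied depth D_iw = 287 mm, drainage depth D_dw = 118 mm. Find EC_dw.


EC_dw = EC_iw * D_iw / D_dw
EC_dw = 4 * 287 / 118
EC_dw = 1148 / 118

9.7288 dS/m


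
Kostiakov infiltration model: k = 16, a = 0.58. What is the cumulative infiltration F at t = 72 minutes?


F = k * t^a = 16 * 72^0.58
F = 16 * 11.946835

191.1494 mm


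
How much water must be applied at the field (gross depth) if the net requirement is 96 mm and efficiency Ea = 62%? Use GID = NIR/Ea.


Ea = 62% = 0.62
GID = NIR / Ea = 96 / 0.62 = 154.8387 mm

154.8387 mm


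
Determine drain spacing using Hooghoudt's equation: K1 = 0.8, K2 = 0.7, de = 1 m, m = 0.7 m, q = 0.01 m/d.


S^2 = 8*K2*de*m/q + 4*K1*m^2/q
S^2 = 8*0.7*1*0.7/0.01 + 4*0.8*0.7^2/0.01
S = sqrt(548.8000)

23.4265 m


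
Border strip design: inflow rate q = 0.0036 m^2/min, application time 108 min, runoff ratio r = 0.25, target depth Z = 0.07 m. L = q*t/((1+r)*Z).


L = q*t/((1+r)*Z)
L = 0.0036*108/((1+0.25)*0.07)
L = 0.3888/0.0875

4.4434 m


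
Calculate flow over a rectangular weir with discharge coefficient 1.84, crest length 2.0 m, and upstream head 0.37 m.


Q = C * L * H^(3/2) = 1.84 * 2.0 * 0.37^1.5 = 1.84 * 2.0 * 0.225062

0.8282 m^3/s


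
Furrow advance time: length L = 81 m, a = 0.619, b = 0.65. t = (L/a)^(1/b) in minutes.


t = (L/a)^(1/b)
t = (81/0.619)^(1/0.65)
t = 130.856220^(1/0.65)

1805.5384 min


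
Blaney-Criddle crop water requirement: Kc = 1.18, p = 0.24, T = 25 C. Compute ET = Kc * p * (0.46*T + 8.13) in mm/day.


ET = Kc * p * (0.46*T + 8.13)
ET = 1.18 * 0.24 * (0.46*25 + 8.13)
ET = 1.18 * 0.24 * 19.6300

5.5592 mm/day


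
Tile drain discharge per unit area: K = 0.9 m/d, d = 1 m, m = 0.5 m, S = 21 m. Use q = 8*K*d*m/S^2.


q = 8*K*d*m/S^2
q = 8*0.9*1*0.5/21^2
q = 3.6000 / 441

0.0082 m/d


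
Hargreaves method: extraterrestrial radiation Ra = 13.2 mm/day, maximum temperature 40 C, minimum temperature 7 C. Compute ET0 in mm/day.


Tmean = (Tmax + Tmin)/2 = (40 + 7)/2 = 23.5
ET0 = 0.0023 * 13.2 * (23.5 + 17.8) * sqrt(40 - 7)
ET0 = 0.0023 * 13.2 * 41.3 * 5.744563

7.2029 mm/day


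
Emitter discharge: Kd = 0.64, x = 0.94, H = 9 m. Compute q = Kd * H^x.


q = Kd * H^x = 0.64 * 9^0.94 = 0.64 * 7.888382

5.0486 L/h


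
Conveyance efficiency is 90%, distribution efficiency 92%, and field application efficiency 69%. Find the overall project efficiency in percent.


Ec = 0.9, Eb = 0.92, Ea = 0.69
E = 0.9 * 0.92 * 0.69 * 100 = 57.1320%

57.1320 %


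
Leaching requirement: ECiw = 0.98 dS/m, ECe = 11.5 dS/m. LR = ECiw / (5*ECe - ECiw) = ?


LR = ECiw / (5*ECe - ECiw)
LR = 0.98 / (5*11.5 - 0.98)
LR = 0.98 / 56.5200

0.0173


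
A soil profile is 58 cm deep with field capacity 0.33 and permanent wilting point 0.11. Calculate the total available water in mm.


AWC = (FC - PWP) * d * 10
AWC = (0.33 - 0.11) * 58 * 10
AWC = 0.2200 * 58 * 10

127.6000 mm


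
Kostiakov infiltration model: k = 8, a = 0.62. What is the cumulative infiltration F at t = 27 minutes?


F = k * t^a = 8 * 27^0.62
F = 8 * 7.716947

61.7356 mm


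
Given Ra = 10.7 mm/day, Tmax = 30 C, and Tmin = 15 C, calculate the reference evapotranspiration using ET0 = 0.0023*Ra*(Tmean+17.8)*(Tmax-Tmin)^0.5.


Tmean = (Tmax + Tmin)/2 = (30 + 15)/2 = 22.5
ET0 = 0.0023 * 10.7 * (22.5 + 17.8) * sqrt(30 - 15)
ET0 = 0.0023 * 10.7 * 40.3 * 3.872983

3.8412 mm/day


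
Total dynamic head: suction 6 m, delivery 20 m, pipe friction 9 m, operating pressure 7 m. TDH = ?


TDH = Hs + Hd + hf + Hp = 6 + 20 + 9 + 7 = 42

42 m


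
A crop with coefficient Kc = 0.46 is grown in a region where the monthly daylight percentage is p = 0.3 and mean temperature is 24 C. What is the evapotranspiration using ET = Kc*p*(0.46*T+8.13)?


ET = Kc * p * (0.46*T + 8.13)
ET = 0.46 * 0.3 * (0.46*24 + 8.13)
ET = 0.46 * 0.3 * 19.1700

2.6455 mm/day


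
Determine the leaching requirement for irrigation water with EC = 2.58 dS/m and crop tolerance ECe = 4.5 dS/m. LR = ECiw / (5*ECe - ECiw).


LR = ECiw / (5*ECe - ECiw)
LR = 2.58 / (5*4.5 - 2.58)
LR = 2.58 / 19.9200

0.1295


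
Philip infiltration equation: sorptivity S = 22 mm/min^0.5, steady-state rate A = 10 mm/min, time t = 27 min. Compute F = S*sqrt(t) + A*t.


F = S*sqrt(t) + A*t
F = 22*sqrt(27) + 10*27
F = 22*5.196152 + 270

384.3153 mm


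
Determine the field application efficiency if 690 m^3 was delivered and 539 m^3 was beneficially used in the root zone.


Ea = V_root / V_field * 100 = 539 / 690 * 100 = 78.1159%

78.1159 %


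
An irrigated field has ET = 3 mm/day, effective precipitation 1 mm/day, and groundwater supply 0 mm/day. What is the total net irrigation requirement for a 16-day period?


Daily deficit = ET - Pe - GW = 3 - 1 - 0 = 2 mm/day
NIR = 2 * 16 = 32 mm

32.0000 mm


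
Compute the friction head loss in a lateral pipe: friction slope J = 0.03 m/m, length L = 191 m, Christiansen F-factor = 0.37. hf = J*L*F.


hf = J * L * F = 0.03 * 191 * 0.37 = 2.1201 m

2.1201 m


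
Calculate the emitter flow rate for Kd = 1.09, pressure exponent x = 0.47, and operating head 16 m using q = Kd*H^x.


q = Kd * H^x = 1.09 * 16^0.47 = 1.09 * 3.680751

4.0120 L/h


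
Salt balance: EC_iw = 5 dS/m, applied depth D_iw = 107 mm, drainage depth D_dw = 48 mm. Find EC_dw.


EC_dw = EC_iw * D_iw / D_dw
EC_dw = 5 * 107 / 48
EC_dw = 535 / 48

11.1458 dS/m


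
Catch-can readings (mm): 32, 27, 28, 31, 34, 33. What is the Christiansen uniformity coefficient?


mean = 30.833333 mm
MAD = 2.222222 mm
CU = (1 - 2.222222/30.833333)*100

92.7928 %


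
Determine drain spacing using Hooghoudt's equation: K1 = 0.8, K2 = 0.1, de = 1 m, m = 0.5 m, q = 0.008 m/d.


S^2 = 8*K2*de*m/q + 4*K1*m^2/q
S^2 = 8*0.1*1*0.5/0.008 + 4*0.8*0.5^2/0.008
S = sqrt(150.0000)

12.2474 m


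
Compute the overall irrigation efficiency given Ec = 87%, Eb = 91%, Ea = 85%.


Ec = 0.87, Eb = 0.91, Ea = 0.85
E = 0.87 * 0.91 * 0.85 * 100 = 67.2945%

67.2945 %


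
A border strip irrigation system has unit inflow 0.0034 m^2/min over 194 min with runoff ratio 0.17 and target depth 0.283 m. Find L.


L = q*t/((1+r)*Z)
L = 0.0034*194/((1+0.17)*0.283)
L = 0.6596/0.33111

1.9921 m


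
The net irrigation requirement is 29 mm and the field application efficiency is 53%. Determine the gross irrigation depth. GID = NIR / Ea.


Ea = 53% = 0.53
GID = NIR / Ea = 29 / 0.53 = 54.7170 mm

54.7170 mm


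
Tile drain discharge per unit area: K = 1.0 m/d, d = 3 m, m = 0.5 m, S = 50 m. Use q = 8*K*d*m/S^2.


q = 8*K*d*m/S^2
q = 8*1.0*3*0.5/50^2
q = 12.0000 / 2500

0.0048 m/d


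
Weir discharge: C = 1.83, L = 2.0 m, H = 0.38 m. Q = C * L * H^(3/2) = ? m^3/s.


Q = C * L * H^(3/2) = 1.83 * 2.0 * 0.38^1.5 = 1.83 * 2.0 * 0.234248

0.8573 m^3/s


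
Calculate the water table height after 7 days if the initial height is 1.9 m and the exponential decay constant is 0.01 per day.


m = m0 * exp(-k*t)
m = 1.9 * exp(-0.01 * 7)
m = 1.9 * exp(-0.0700)

1.7715 m


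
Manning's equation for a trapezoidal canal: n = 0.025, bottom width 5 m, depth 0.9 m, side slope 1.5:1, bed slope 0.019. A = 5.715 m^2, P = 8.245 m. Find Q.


R = A/P = 5.715/8.245 = 0.693147
Q = (1/0.025) * 5.715 * 0.693147^(2/3) * 0.019^0.5

24.6795 m^3/s


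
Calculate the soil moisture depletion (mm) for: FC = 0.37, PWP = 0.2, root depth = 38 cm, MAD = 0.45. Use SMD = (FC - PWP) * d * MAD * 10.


SMD = (FC - PWP) * d * MAD * 10
SMD = (0.37 - 0.2) * 38 * 0.45 * 10
SMD = 0.1700 * 38 * 0.45 * 10

29.0700 mm


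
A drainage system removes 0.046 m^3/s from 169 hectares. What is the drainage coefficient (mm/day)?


DC = Q * 86400 / (A * 10000) * 1000
DC = 0.046 * 86400 / (169 * 10000) * 1000
DC = 3974400.0000 / 1690000

2.3517 mm/day


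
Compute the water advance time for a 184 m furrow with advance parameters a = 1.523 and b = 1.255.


t = (L/a)^(1/b)
t = (184/1.523)^(1/1.255)
t = 120.814183^(1/1.255)

45.6098 min


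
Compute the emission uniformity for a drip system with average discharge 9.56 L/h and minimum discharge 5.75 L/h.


EU = (q_min/q_avg)*100 = (5.75/9.56)*100 = 60.1464%

60.1464 %


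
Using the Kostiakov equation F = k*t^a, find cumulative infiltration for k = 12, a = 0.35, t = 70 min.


F = k * t^a = 12 * 70^0.35
F = 12 * 4.423686

53.0842 mm


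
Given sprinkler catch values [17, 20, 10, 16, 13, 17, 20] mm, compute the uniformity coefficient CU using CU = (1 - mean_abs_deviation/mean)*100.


mean = 16.142857 mm
MAD = 2.693878 mm
CU = (1 - 2.693878/16.142857)*100

83.3123 %


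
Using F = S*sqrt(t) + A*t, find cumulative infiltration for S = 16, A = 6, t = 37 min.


F = S*sqrt(t) + A*t
F = 16*sqrt(37) + 6*37
F = 16*6.082763 + 222

319.3242 mm


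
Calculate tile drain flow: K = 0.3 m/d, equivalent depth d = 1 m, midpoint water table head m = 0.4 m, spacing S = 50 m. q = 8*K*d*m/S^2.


q = 8*K*d*m/S^2
q = 8*0.3*1*0.4/50^2
q = 0.9600 / 2500

3.8400e-04 m/d


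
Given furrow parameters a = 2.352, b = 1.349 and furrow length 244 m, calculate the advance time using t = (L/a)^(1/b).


t = (L/a)^(1/b)
t = (244/2.352)^(1/1.349)
t = 103.741497^(1/1.349)

31.2180 min


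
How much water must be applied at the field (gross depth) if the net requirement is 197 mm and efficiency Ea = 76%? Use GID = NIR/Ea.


Ea = 76% = 0.76
GID = NIR / Ea = 197 / 0.76 = 259.2105 mm

259.2105 mm


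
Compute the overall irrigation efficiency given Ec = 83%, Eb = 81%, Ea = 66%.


Ec = 0.83, Eb = 0.81, Ea = 0.66
E = 0.83 * 0.81 * 0.66 * 100 = 44.3718%

44.3718 %


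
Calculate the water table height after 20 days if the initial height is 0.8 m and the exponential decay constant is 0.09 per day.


m = m0 * exp(-k*t)
m = 0.8 * exp(-0.09 * 20)
m = 0.8 * exp(-1.8000)

0.1322 m


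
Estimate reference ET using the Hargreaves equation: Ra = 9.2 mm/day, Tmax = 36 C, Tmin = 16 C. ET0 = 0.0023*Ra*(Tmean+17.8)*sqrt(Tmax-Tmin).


Tmean = (Tmax + Tmin)/2 = (36 + 16)/2 = 26.0
ET0 = 0.0023 * 9.2 * (26.0 + 17.8) * sqrt(36 - 16)
ET0 = 0.0023 * 9.2 * 43.8 * 4.472136

4.1448 mm/day


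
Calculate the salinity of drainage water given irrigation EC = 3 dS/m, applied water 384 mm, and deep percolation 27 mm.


EC_dw = EC_iw * D_iw / D_dw
EC_dw = 3 * 384 / 27
EC_dw = 1152 / 27

42.6667 dS/m


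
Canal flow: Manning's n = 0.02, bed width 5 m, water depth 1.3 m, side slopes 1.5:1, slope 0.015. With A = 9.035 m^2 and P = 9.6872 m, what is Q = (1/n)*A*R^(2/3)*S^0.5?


R = A/P = 9.035/9.6872 = 0.932674
Q = (1/0.02) * 9.035 * 0.932674^(2/3) * 0.015^0.5

52.8158 m^3/s


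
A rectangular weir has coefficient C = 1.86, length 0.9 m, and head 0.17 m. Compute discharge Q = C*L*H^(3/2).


Q = C * L * H^(3/2) = 1.86 * 0.9 * 0.17^1.5 = 1.86 * 0.9 * 0.070093

0.1173 m^3/s


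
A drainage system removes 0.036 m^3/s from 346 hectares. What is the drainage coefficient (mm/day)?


DC = Q * 86400 / (A * 10000) * 1000
DC = 0.036 * 86400 / (346 * 10000) * 1000
DC = 3110400.0000 / 3460000

0.8990 mm/day


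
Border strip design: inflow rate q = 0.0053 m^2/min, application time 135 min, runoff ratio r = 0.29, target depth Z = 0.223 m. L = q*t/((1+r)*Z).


L = q*t/((1+r)*Z)
L = 0.0053*135/((1+0.29)*0.223)
L = 0.7155/0.28767

2.4872 m


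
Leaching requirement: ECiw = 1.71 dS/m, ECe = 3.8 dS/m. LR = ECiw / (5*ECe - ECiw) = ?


LR = ECiw / (5*ECe - ECiw)
LR = 1.71 / (5*3.8 - 1.71)
LR = 1.71 / 17.2900

0.0989


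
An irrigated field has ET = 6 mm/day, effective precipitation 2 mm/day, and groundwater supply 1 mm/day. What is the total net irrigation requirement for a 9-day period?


Daily deficit = ET - Pe - GW = 6 - 2 - 1 = 3 mm/day
NIR = 3 * 9 = 27 mm

27.0000 mm


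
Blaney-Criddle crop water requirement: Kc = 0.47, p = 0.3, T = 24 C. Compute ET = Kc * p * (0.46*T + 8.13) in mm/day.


ET = Kc * p * (0.46*T + 8.13)
ET = 0.47 * 0.3 * (0.46*24 + 8.13)
ET = 0.47 * 0.3 * 19.1700

2.7030 mm/day


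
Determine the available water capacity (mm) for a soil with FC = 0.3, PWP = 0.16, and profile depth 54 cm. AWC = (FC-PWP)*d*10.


AWC = (FC - PWP) * d * 10
AWC = (0.3 - 0.16) * 54 * 10
AWC = 0.1400 * 54 * 10

75.6000 mm


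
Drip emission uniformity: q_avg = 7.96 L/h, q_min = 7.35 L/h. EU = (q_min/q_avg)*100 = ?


EU = (q_min/q_avg)*100 = (7.35/7.96)*100 = 92.3367%

92.3367 %


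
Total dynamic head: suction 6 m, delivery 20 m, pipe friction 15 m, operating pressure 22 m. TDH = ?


TDH = Hs + Hd + hf + Hp = 6 + 20 + 15 + 22 = 63

63 m


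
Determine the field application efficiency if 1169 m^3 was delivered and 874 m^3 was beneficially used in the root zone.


Ea = V_root / V_field * 100 = 874 / 1169 * 100 = 74.7648%

74.7648 %


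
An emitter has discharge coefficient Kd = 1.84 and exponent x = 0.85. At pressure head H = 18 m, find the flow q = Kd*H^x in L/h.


q = Kd * H^x = 1.84 * 18^0.85 = 1.84 * 11.667603

21.4684 L/h


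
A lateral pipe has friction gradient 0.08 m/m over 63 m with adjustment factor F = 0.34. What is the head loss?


hf = J * L * F = 0.08 * 63 * 0.34 = 1.7136 m

1.7136 m


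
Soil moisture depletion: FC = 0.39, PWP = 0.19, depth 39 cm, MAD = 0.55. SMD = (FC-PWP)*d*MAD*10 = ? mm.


SMD = (FC - PWP) * d * MAD * 10
SMD = (0.39 - 0.19) * 39 * 0.55 * 10
SMD = 0.2000 * 39 * 0.55 * 10

42.9000 mm


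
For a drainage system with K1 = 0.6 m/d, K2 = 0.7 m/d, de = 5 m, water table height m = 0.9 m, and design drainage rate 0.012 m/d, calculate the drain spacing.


S^2 = 8*K2*de*m/q + 4*K1*m^2/q
S^2 = 8*0.7*5*0.9/0.012 + 4*0.6*0.9^2/0.012
S = sqrt(2262.0000)

47.5605 m


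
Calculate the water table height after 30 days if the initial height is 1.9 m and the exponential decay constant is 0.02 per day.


m = m0 * exp(-k*t)
m = 1.9 * exp(-0.02 * 30)
m = 1.9 * exp(-0.6000)

1.0427 m


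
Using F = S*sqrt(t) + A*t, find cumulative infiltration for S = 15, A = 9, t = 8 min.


F = S*sqrt(t) + A*t
F = 15*sqrt(8) + 9*8
F = 15*2.828427 + 72

114.4264 mm


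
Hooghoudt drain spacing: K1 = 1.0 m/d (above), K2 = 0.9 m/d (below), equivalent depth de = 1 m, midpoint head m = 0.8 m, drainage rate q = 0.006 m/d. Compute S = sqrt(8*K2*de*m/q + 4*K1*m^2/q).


S^2 = 8*K2*de*m/q + 4*K1*m^2/q
S^2 = 8*0.9*1*0.8/0.006 + 4*1.0*0.8^2/0.006
S = sqrt(1386.6667)

37.2380 m


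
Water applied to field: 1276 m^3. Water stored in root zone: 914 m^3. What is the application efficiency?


Ea = V_root / V_field * 100 = 914 / 1276 * 100 = 71.6301%

71.6301 %


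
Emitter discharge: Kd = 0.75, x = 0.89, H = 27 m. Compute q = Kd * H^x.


q = Kd * H^x = 0.75 * 27^0.89 = 0.75 * 18.789436

14.0921 L/h


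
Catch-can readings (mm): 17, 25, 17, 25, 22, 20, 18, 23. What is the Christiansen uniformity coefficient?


mean = 20.875000 mm
MAD = 2.875000 mm
CU = (1 - 2.875000/20.875000)*100

86.2275 %


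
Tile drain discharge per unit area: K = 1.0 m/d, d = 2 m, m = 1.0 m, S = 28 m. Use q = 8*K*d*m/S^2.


q = 8*K*d*m/S^2
q = 8*1.0*2*1.0/28^2
q = 16.0000 / 784

0.0204 m/d


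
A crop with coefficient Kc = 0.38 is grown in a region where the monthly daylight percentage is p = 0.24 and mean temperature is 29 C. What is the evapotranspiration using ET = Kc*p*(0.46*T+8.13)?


ET = Kc * p * (0.46*T + 8.13)
ET = 0.38 * 0.24 * (0.46*29 + 8.13)
ET = 0.38 * 0.24 * 21.4700

1.9581 mm/day


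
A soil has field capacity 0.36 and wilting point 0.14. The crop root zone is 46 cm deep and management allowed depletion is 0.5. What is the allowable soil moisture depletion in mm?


SMD = (FC - PWP) * d * MAD * 10
SMD = (0.36 - 0.14) * 46 * 0.5 * 10
SMD = 0.2200 * 46 * 0.5 * 10

50.6000 mm


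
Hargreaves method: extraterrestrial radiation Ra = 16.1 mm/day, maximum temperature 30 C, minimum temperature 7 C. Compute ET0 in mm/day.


Tmean = (Tmax + Tmin)/2 = (30 + 7)/2 = 18.5
ET0 = 0.0023 * 16.1 * (18.5 + 17.8) * sqrt(30 - 7)
ET0 = 0.0023 * 16.1 * 36.3 * 4.795832

6.4465 mm/day


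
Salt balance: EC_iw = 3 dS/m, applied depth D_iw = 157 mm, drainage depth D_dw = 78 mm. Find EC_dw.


EC_dw = EC_iw * D_iw / D_dw
EC_dw = 3 * 157 / 78
EC_dw = 471 / 78

6.0385 dS/m


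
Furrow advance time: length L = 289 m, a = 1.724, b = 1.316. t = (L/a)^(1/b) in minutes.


t = (L/a)^(1/b)
t = (289/1.724)^(1/1.316)
t = 167.633411^(1/1.316)

49.0054 min


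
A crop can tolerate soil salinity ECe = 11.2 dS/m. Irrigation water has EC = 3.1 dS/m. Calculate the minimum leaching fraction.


LR = ECiw / (5*ECe - ECiw)
LR = 3.1 / (5*11.2 - 3.1)
LR = 3.1 / 52.9000

0.0586


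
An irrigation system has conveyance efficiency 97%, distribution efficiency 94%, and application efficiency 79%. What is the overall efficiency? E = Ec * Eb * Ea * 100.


Ec = 0.97, Eb = 0.94, Ea = 0.79
E = 0.97 * 0.94 * 0.79 * 100 = 72.0322%

72.0322 %


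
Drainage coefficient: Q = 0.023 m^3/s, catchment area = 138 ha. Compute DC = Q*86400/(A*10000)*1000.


DC = Q * 86400 / (A * 10000) * 1000
DC = 0.023 * 86400 / (138 * 10000) * 1000
DC = 1987200.0000 / 1380000

1.4400 mm/day


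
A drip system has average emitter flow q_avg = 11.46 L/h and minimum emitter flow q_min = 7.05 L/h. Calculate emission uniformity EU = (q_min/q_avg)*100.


EU = (q_min/q_avg)*100 = (7.05/11.46)*100 = 61.5183%

61.5183 %


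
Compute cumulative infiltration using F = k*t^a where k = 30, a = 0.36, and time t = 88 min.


F = k * t^a = 30 * 88^0.36
F = 30 * 5.012031

150.3609 mm


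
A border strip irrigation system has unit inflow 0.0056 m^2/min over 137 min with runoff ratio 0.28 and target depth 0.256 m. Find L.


L = q*t/((1+r)*Z)
L = 0.0056*137/((1+0.28)*0.256)
L = 0.7672/0.32768

2.3413 m


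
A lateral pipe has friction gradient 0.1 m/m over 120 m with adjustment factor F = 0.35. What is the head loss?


hf = J * L * F = 0.1 * 120 * 0.35 = 4.2000 m

4.2000 m


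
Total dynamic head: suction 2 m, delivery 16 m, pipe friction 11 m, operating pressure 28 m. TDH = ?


TDH = Hs + Hd + hf + Hp = 2 + 16 + 11 + 28 = 57

57 m


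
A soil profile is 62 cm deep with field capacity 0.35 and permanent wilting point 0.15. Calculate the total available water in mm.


AWC = (FC - PWP) * d * 10
AWC = (0.35 - 0.15) * 62 * 10
AWC = 0.2000 * 62 * 10

124.0000 mm


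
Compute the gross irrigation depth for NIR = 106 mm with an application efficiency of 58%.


Ea = 58% = 0.58
GID = NIR / Ea = 106 / 0.58 = 182.7586 mm

182.7586 mm


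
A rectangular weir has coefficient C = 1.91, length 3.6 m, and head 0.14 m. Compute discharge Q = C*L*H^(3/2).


Q = C * L * H^(3/2) = 1.91 * 3.6 * 0.14^1.5 = 1.91 * 3.6 * 0.052383

0.3602 m^3/s


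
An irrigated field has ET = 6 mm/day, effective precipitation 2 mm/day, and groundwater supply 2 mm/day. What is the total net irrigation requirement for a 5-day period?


Daily deficit = ET - Pe - GW = 6 - 2 - 2 = 2 mm/day
NIR = 2 * 5 = 10 mm

10.0000 mm


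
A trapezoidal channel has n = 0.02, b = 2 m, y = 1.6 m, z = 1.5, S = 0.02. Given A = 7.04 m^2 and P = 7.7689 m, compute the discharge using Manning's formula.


R = A/P = 7.04/7.7689 = 0.906177
Q = (1/0.02) * 7.04 * 0.906177^(2/3) * 0.02^0.5

46.6158 m^3/s


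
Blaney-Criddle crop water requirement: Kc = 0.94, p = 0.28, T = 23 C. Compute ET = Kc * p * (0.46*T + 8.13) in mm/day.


ET = Kc * p * (0.46*T + 8.13)
ET = 0.94 * 0.28 * (0.46*23 + 8.13)
ET = 0.94 * 0.28 * 18.7100

4.9245 mm/day


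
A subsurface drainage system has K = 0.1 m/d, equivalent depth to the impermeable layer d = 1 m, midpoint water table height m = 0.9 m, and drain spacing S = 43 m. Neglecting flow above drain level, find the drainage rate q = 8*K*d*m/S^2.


q = 8*K*d*m/S^2
q = 8*0.1*1*0.9/43^2
q = 0.7200 / 1849

3.8940e-04 m/d


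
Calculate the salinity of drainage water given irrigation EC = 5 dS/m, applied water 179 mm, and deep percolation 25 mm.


EC_dw = EC_iw * D_iw / D_dw
EC_dw = 5 * 179 / 25
EC_dw = 895 / 25

35.8000 dS/m


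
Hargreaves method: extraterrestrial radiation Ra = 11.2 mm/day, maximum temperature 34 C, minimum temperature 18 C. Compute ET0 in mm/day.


Tmean = (Tmax + Tmin)/2 = (34 + 18)/2 = 26.0
ET0 = 0.0023 * 11.2 * (26.0 + 17.8) * sqrt(34 - 18)
ET0 = 0.0023 * 11.2 * 43.8 * 4.000000

4.5132 mm/day


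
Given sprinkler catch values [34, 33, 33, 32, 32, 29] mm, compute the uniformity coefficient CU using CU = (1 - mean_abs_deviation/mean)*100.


mean = 32.166667 mm
MAD = 1.166667 mm
CU = (1 - 1.166667/32.166667)*100

96.3731 %


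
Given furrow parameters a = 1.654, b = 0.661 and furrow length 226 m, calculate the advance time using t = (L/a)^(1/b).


t = (L/a)^(1/b)
t = (226/1.654)^(1/0.661)
t = 136.638452^(1/0.661)

1701.4586 min


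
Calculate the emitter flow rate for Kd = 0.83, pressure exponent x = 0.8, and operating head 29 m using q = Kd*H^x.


q = Kd * H^x = 0.83 * 29^0.8 = 0.83 * 14.788305

12.2743 L/h


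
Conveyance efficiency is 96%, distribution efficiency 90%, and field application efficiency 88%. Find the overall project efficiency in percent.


Ec = 0.96, Eb = 0.9, Ea = 0.88
E = 0.96 * 0.9 * 0.88 * 100 = 76.0320%

76.0320 %


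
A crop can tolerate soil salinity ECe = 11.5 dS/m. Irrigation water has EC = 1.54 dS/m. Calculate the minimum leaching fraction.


LR = ECiw / (5*ECe - ECiw)
LR = 1.54 / (5*11.5 - 1.54)
LR = 1.54 / 55.9600

0.0275
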